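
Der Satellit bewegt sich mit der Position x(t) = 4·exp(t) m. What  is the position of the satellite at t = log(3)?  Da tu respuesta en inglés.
Using x(t) = 4·exp(t) and substituting t = log(3), we find x = 12.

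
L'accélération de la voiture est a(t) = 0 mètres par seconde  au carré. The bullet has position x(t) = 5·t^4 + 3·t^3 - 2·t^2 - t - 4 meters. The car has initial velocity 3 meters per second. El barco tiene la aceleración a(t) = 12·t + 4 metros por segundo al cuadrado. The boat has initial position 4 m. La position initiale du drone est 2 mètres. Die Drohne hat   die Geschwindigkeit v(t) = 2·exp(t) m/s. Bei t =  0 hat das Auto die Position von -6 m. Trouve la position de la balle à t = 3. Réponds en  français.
Nous avons la position x(t) = 5·t^4 + 3·t^3 - 2·t^2 - t - 4. En substituant t = 3: x(3) = 461.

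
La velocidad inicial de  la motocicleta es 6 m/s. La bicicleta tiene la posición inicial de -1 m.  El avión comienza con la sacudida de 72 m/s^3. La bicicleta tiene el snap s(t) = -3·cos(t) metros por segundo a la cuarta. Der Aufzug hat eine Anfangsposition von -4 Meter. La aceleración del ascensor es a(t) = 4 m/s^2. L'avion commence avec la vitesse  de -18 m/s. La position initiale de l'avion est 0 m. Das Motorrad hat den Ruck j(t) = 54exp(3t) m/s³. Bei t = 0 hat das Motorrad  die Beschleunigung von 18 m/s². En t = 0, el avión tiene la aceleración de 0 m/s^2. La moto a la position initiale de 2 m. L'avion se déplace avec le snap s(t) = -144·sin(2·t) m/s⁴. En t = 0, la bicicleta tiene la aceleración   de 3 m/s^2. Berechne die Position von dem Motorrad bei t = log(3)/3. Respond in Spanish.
Necesitamos integrar nuestra ecuación de la sacudida j(t) = 54·exp(3·t) 3 veces. Tomando ∫j(t)dt y aplicando a(0) = 18, encontramos a(t) = 18·exp(3·t). Tomando ∫a(t)dt y aplicando v(0) = 6, encontramos v(t) = 6·exp(3·t). La antiderivada de la velocidad es la posición. Usando x(0) = 2, obtenemos x(t) = 2·exp(3·t). Usando x(t) = 2·exp(3·t) y sustituyendo t = log(3)/3, encontramos x = 6.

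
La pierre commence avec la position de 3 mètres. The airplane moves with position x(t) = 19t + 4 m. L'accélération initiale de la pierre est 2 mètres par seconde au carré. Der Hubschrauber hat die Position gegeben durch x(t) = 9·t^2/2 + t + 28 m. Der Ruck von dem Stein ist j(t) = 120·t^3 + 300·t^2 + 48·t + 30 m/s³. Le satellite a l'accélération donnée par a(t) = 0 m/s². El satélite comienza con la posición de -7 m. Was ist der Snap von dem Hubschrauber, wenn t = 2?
Ausgehend von der Position x(t) = 9·t^2/2 + t + 28, nehmen wir 4 Ableitungen. Mit d/dt von x(t) finden wir v(t) = 9·t + 1. Mit d/dt von v(t) finden wir a(t) = 9. Die Ableitung von der Beschleunigung ergibt den Ruck: j(t) = 0. Durch Ableiten von dem Ruck erhalten wir den Snap: s(t) = 0. Mit s(t) = 0 und Einsetzen von t = 2, finden wir s = 0.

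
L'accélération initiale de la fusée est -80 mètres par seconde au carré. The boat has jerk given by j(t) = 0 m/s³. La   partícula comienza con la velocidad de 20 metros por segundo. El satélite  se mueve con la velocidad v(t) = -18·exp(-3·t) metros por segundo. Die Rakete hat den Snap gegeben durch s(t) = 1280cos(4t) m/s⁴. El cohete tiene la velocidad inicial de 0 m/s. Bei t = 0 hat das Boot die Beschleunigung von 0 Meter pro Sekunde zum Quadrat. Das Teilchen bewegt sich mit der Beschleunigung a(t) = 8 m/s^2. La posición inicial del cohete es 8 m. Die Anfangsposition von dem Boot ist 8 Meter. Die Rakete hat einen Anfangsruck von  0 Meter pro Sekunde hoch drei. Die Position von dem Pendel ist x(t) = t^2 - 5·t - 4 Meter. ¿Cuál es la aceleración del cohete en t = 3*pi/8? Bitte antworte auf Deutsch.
Wir müssen das Integral unserer Gleichung für den Snap s(t) = 1280·cos(4·t) 2-mal finden. Mit ∫s(t)dt und Anwendung von j(0) = 0, finden wir j(t) = 320·sin(4·t). Durch Integration von dem Ruck und Verwendung der Anfangsbedingung a(0) = -80, erhalten wir a(t) = -80·cos(4·t). Wir haben die Beschleunigung a(t) = -80·cos(4·t). Durch Einsetzen von t = 3*pi/8: a(3*pi/8) = 0.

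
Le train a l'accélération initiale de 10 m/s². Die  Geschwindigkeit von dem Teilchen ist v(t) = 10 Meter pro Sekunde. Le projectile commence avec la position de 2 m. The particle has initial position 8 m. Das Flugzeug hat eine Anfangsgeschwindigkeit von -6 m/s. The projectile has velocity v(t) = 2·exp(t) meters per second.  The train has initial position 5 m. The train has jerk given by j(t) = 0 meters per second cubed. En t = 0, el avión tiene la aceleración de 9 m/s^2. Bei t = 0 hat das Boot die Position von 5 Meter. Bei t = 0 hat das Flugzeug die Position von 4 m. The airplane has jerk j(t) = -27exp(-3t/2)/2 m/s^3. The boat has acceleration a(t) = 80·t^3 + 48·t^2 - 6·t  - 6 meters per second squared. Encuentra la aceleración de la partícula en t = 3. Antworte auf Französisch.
En partant de la vitesse v(t) = 10, nous prenons 1 dérivée. En dérivant la vitesse, nous obtenons l'accélération: a(t) = 0. En utilisant a(t) = 0 et en substituant t = 3, nous trouvons a = 0.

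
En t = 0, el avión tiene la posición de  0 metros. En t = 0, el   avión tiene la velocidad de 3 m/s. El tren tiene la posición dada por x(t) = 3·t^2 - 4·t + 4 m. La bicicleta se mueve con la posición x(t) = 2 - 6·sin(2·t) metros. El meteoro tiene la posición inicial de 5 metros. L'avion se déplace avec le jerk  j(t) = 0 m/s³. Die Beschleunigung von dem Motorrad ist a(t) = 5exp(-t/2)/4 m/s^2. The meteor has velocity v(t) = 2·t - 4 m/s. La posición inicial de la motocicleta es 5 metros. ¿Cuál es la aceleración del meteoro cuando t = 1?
Partiendo de la velocidad v(t) = 2·t - 4, tomamos 1 derivada. Derivando la velocidad, obtenemos la aceleración: a(t) = 2. Tenemos la aceleración a(t) = 2. Sustituyendo t = 1: a(1) = 2.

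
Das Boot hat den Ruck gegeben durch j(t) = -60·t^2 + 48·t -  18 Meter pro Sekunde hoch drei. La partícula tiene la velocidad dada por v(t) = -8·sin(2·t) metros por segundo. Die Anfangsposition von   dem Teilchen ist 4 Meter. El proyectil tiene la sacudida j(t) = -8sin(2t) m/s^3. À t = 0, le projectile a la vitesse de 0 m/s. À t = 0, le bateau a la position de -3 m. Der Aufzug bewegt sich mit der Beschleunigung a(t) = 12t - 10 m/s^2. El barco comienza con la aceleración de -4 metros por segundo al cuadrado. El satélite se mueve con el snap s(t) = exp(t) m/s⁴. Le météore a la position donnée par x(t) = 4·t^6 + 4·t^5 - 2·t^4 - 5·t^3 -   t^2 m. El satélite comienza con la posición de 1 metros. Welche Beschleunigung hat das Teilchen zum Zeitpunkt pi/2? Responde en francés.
En partant de la vitesse v(t) = -8·sin(2·t), nous prenons 1 dérivée. En prenant d/dt de v(t), nous trouvons a(t) = -16·cos(2·t). Nous avons l'accélération a(t) = -16·cos(2·t). En substituant t = pi/2: a(pi/2) = 16.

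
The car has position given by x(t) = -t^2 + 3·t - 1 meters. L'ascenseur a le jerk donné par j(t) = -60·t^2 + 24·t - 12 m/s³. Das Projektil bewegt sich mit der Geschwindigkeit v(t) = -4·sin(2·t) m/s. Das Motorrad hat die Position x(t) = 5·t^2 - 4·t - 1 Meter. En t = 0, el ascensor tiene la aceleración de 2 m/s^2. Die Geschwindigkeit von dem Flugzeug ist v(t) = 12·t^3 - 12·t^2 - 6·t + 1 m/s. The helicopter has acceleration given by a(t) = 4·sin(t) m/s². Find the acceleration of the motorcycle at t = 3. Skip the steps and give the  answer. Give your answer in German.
Die Beschleunigung bei t = 3 ist a = 10.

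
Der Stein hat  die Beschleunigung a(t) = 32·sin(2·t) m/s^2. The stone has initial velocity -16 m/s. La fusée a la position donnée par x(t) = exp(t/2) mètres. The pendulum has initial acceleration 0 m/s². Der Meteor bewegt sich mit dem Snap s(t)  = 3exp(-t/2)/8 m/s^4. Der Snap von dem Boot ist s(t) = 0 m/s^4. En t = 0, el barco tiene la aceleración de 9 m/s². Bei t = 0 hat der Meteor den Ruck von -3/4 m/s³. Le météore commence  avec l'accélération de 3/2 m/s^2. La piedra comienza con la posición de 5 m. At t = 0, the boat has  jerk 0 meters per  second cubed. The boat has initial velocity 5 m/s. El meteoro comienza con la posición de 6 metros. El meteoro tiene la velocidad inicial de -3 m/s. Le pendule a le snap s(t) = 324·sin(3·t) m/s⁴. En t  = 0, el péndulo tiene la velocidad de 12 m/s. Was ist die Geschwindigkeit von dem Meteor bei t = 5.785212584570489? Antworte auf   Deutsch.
Um dies zu lösen, müssen wir 3 Integrale unserer Gleichung für den Snap s(t) = 3·exp(-t/2)/8 finden. Die Stammfunktion von dem Snap, mit j(0) = -3/4, ergibt den Ruck: j(t) = -3·exp(-t/2)/4. Mit ∫j(t)dt und Anwendung von a(0) = 3/2, finden wir a(t) = 3·exp(-t/2)/2. Das Integral von der Beschleunigung, mit v(0) = -3, ergibt die Geschwindigkeit: v(t) = -3·exp(-t/2). Wir haben die Geschwindigkeit v(t) = -3·exp(-t/2). Durch Einsetzen von t = 5.785212584570489: v(5.785212584570489) = -0.166294660054061.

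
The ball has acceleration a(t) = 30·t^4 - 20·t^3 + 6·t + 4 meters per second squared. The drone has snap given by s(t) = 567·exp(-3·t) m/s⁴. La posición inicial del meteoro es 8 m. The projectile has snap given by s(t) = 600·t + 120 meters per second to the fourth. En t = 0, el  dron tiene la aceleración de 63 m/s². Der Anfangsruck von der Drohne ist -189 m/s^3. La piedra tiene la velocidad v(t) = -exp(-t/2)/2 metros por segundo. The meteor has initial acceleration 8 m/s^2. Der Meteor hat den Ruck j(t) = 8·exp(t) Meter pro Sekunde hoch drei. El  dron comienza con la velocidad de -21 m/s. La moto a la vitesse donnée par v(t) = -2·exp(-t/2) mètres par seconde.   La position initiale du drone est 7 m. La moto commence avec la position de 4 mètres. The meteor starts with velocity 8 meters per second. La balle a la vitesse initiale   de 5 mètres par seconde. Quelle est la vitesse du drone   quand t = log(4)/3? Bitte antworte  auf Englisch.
Starting from snap s(t) = 567·exp(-3·t), we take 3 antiderivatives. Finding the antiderivative of s(t) and using j(0) = -189: j(t) = -189·exp(-3·t). The antiderivative of jerk is acceleration. Using a(0) = 63, we get a(t) = 63·exp(-3·t). The antiderivative of acceleration, with v(0) = -21, gives velocity: v(t) = -21·exp(-3·t). We have velocity v(t) = -21·exp(-3·t). Substituting t = log(4)/3: v(log(4)/3) = -21/4.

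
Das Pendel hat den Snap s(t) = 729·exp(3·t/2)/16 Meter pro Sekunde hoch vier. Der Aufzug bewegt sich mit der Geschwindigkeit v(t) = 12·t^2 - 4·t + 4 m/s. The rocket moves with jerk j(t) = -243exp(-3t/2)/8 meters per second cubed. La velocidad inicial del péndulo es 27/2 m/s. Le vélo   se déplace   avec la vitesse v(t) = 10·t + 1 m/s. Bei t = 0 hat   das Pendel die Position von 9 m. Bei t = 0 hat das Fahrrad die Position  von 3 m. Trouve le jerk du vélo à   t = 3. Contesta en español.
Para resolver esto, necesitamos tomar 2 derivadas de nuestra ecuación de la velocidad v(t) = 10·t + 1. La derivada de la velocidad da la aceleración: a(t) = 10. Tomando d/dt de a(t), encontramos j(t) = 0. Tenemos la sacudida j(t) = 0. Sustituyendo t = 3: j(3) = 0.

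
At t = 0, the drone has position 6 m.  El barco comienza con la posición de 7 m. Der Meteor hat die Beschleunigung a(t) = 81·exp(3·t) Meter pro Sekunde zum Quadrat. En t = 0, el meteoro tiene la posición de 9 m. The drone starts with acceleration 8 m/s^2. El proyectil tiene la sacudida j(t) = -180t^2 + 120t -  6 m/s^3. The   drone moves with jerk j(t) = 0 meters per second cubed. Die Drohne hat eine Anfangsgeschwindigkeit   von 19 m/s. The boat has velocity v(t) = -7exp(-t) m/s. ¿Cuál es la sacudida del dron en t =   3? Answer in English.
From the given jerk equation j(t) = 0, we substitute t = 3 to get j = 0.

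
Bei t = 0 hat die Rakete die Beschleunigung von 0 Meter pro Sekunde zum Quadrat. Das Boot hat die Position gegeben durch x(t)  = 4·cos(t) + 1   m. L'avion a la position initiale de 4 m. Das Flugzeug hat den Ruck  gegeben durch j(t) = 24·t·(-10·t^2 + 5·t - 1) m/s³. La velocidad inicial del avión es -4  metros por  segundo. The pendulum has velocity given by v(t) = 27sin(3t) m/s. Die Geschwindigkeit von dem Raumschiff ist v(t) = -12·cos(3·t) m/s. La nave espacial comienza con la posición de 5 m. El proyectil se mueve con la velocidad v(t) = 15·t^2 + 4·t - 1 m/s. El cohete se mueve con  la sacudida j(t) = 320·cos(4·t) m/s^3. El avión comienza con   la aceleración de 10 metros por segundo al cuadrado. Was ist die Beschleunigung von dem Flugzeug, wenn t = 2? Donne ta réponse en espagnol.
Para resolver esto, necesitamos tomar 1 integral de nuestra ecuación de la sacudida j(t) = 24·t·(-10·t^2 + 5·t - 1). Integrando la sacudida y usando la condición inicial a(0) = 10, obtenemos a(t) = -60·t^4 + 40·t^3 - 12·t^2 + 10. Usando a(t) = -60·t^4 + 40·t^3 - 12·t^2 + 10 y sustituyendo t = 2, encontramos a = -678.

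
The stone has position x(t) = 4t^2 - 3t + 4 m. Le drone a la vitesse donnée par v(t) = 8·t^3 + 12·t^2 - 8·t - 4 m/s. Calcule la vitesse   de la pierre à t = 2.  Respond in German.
Wir müssen unsere Gleichung für die Position x(t) = 4·t^2 - 3·t + 4 1-mal ableiten. Die Ableitung von der Position ergibt die Geschwindigkeit: v(t) = 8·t - 3. Wir haben die Geschwindigkeit v(t) = 8·t - 3. Durch Einsetzen von t = 2: v(2) = 13.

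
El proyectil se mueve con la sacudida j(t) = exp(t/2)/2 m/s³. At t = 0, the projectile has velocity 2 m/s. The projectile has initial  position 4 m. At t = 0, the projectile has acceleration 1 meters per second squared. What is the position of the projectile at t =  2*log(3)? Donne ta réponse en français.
En partant du jerk j(t) = exp(t/2)/2, nous prenons 3 intégrales. En prenant ∫j(t)dt et en appliquant a(0) = 1, nous trouvons a(t) = exp(t/2). L'intégrale de l'accélération, avec v(0) = 2, donne la vitesse: v(t) = 2·exp(t/2). La primitive de la vitesse, avec x(0) = 4, donne la position: x(t) = 4·exp(t/2). Nous avons la position x(t) = 4·exp(t/2). En substituant t = 2*log(3): x(2*log(3)) = 12.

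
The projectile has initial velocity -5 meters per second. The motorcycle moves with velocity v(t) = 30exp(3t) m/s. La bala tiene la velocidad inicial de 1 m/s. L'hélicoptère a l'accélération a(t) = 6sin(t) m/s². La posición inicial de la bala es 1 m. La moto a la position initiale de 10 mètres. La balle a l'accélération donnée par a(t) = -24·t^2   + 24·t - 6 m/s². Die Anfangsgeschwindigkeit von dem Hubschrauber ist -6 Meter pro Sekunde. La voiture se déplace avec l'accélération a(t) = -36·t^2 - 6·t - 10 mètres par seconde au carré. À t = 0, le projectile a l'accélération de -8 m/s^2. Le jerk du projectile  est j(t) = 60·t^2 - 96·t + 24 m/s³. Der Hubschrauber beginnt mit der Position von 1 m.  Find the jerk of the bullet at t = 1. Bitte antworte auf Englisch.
To solve this, we need to take 1 derivative of our acceleration equation a(t) = -24·t^2 + 24·t - 6. Differentiating acceleration, we get jerk: j(t) = 24 - 48·t. Using j(t) = 24 - 48·t and substituting t = 1, we find j = -24.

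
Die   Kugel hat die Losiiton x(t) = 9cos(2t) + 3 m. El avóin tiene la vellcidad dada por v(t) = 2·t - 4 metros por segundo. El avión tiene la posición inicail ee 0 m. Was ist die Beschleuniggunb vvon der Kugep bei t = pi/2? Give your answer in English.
Starting from position x(t) = 9·cos(2·t) + 3, we take 2 derivatives. Taking d/dt of x(t), we find v(t) = -18·sin(2·t). The derivative of velocity gives acceleration: a(t) = -36·cos(2·t). From the given acceleration equation a(t) = -36·cos(2·t), we substitute t = pi/2 to get a = 36.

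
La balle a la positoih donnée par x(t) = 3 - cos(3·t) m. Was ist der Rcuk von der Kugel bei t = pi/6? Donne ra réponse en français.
Pour résoudre ceci, nous devons prendre 3 dérivées de notre équation de la position x(t) = 3 - cos(3·t). En prenant d/dt de x(t), nous trouvons v(t) = 3·sin(3·t). En dérivant la vitesse, nous obtenons l'accélération: a(t) = 9·cos(3·t). En prenant d/dt de a(t), nous trouvons j(t) = -27·sin(3·t). De l'équation du jerk j(t) = -27·sin(3·t), nous substituons t = pi/6 pour obtenir j = -27.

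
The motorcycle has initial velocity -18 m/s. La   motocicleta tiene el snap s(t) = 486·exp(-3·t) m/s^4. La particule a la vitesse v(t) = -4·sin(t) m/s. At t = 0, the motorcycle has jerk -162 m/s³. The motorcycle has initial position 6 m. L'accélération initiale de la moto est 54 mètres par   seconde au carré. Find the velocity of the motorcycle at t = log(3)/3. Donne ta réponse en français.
Nous devons intégrer notre équation du snap s(t) = 486·exp(-3·t) 3 fois. La primitive du snap, avec j(0) = -162, donne le jerk: j(t) = -162·exp(-3·t). La primitive du jerk est l'accélération. En utilisant a(0) = 54, nous obtenons a(t) = 54·exp(-3·t). L'intégrale de l'accélération est la vitesse. En utilisant v(0) = -18, nous obtenons v(t) = -18·exp(-3·t). Nous avons la vitesse v(t) = -18·exp(-3·t). En substituant t = log(3)/3: v(log(3)/3) = -6.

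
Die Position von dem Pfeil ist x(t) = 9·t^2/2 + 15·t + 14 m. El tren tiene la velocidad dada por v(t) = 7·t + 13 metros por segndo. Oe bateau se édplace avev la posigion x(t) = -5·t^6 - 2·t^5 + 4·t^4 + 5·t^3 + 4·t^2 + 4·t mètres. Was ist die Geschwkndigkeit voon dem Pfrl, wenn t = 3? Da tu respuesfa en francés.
Nous devons dériver notre équation de la position x(t) = 9·t^2/2 + 15·t + 14 1 fois. En dérivant la position, nous obtenons la vitesse: v(t) = 9·t + 15. De l'équation de la vitesse v(t) = 9·t + 15, nous substituons t = 3 pour obtenir v = 42.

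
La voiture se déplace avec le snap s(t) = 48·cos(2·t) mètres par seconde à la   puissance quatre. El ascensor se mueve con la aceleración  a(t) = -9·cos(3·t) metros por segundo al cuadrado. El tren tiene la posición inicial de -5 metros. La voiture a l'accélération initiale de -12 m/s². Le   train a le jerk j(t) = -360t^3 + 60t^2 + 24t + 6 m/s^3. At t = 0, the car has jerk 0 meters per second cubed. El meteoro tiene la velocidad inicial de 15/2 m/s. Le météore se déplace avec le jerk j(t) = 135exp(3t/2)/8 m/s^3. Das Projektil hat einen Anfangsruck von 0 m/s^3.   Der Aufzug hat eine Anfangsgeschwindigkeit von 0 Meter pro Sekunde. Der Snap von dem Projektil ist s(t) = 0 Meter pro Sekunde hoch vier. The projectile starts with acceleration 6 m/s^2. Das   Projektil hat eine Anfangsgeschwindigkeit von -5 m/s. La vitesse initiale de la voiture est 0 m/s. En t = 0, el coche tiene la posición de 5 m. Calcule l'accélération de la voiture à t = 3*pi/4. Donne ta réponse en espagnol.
Necesitamos integrar nuestra ecuación del snap s(t) = 48·cos(2·t) 2 veces. La antiderivada del snap, con j(0) = 0, da la sacudida: j(t) = 24·sin(2·t). Tomando ∫j(t)dt y aplicando a(0) = -12, encontramos a(t) = -12·cos(2·t). Usando a(t) = -12·cos(2·t) y sustituyendo t = 3*pi/4, encontramos a = 0.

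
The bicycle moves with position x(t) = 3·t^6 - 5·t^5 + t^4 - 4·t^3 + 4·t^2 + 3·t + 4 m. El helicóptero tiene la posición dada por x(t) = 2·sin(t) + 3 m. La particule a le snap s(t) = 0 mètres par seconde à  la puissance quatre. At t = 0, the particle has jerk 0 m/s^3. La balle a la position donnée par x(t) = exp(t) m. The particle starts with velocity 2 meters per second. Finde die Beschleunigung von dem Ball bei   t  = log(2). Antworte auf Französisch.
En partant de la position x(t) = exp(t), nous prenons 2 dérivées. En prenant d/dt de x(t), nous trouvons v(t) = exp(t). En dérivant la vitesse, nous obtenons l'accélération: a(t) = exp(t). De l'équation de l'accélération a(t) = exp(t), nous substituons t = log(2) pour obtenir a = 2.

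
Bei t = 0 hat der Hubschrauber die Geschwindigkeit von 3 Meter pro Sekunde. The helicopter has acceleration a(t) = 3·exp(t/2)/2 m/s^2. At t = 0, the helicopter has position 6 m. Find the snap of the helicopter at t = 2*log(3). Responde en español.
Debemos derivar nuestra ecuación de la aceleración a(t) = 3·exp(t/2)/2 2 veces. Derivando la aceleración, obtenemos la sacudida: j(t) = 3·exp(t/2)/4. Tomando d/dt de j(t), encontramos s(t) = 3·exp(t/2)/8. Usando s(t) = 3·exp(t/2)/8 y sustituyendo t = 2*log(3), encontramos s = 9/8.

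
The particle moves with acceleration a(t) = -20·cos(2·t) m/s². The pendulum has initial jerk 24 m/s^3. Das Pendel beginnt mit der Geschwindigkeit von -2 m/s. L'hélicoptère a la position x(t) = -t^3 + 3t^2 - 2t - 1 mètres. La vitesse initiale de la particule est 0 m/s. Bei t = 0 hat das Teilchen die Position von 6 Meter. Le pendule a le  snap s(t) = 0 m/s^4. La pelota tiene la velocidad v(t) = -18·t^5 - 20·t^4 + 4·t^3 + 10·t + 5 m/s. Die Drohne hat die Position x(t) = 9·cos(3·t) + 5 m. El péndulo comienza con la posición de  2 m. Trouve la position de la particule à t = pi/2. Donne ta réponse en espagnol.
Para resolver esto, necesitamos tomar 2 antiderivadas de nuestra ecuación de la aceleración a(t) = -20·cos(2·t). La integral de la aceleración es la velocidad. Usando v(0) = 0, obtenemos v(t) = -10·sin(2·t). Integrando la velocidad y usando la condición inicial x(0) = 6, obtenemos x(t) = 5·cos(2·t) + 1. Tenemos la posición x(t) = 5·cos(2·t) + 1. Sustituyendo t = pi/2: x(pi/2) = -4.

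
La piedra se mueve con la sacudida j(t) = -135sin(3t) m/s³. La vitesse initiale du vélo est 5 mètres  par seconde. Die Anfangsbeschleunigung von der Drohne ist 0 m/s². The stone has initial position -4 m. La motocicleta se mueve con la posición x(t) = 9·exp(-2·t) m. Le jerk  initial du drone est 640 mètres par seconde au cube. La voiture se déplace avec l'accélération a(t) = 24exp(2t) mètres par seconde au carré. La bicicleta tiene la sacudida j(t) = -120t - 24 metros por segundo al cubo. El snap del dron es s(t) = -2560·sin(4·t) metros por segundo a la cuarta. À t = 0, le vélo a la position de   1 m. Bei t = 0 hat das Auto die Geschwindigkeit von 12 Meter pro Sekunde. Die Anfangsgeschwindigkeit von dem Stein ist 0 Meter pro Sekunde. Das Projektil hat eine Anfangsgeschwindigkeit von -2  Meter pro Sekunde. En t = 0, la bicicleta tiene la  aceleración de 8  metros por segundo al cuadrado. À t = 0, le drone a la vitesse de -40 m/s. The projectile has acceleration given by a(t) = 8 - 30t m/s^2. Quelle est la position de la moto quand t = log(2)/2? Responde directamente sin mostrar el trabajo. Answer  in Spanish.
x(log(2)/2) = 9/2.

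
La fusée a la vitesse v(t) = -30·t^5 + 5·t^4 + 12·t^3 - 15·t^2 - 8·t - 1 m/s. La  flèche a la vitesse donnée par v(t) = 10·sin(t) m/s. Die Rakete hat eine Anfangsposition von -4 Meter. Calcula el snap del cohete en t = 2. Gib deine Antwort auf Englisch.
To solve this, we need to take 3 derivatives of our velocity equation v(t) = -30·t^5 + 5·t^4 + 12·t^3 - 15·t^2 - 8·t - 1. Taking d/dt of v(t), we find a(t) = -150·t^4 + 20·t^3 + 36·t^2 - 30·t - 8. Taking d/dt of a(t), we find j(t) = -600·t^3 + 60·t^2 + 72·t - 30. Differentiating jerk, we get snap: s(t) = -1800·t^2 + 120·t + 72. From the given snap equation s(t) = -1800·t^2 + 120·t + 72, we substitute t = 2 to get s = -6888.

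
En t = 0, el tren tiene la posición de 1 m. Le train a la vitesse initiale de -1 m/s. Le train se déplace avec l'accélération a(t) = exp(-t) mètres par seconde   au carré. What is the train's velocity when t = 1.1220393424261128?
To find the answer, we compute 1 integral of a(t) = exp(-t). The antiderivative of acceleration is velocity. Using v(0) = -1, we get v(t) = -exp(-t). From the given velocity equation v(t) = -exp(-t), we substitute t = 1.1220393424261128 to get v = -0.325615076419474.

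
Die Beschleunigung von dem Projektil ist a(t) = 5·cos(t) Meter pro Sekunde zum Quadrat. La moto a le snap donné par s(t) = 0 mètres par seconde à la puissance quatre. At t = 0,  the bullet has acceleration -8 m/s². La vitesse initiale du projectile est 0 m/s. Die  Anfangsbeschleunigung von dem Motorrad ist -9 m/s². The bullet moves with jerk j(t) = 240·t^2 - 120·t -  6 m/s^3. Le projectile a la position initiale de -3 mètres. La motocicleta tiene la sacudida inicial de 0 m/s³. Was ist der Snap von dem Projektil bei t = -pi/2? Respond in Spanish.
Partiendo de la aceleración a(t) = 5·cos(t), tomamos 2 derivadas. La derivada de la aceleración da la sacudida: j(t) = -5·sin(t). La derivada de la sacudida da el snap: s(t) = -5·cos(t). Usando s(t) = -5·cos(t) y sustituyendo t = -pi/2, encontramos s = 0.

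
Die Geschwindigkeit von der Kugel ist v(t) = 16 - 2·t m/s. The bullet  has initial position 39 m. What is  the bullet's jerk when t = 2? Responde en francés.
Pour résoudre ceci, nous devons prendre 2 dérivées de notre équation de la vitesse v(t) = 16 - 2·t. La dérivée de la vitesse donne l'accélération: a(t) = -2. La dérivée de l'accélération donne le jerk: j(t) = 0. En utilisant j(t) = 0 et en substituant t = 2, nous trouvons j = 0.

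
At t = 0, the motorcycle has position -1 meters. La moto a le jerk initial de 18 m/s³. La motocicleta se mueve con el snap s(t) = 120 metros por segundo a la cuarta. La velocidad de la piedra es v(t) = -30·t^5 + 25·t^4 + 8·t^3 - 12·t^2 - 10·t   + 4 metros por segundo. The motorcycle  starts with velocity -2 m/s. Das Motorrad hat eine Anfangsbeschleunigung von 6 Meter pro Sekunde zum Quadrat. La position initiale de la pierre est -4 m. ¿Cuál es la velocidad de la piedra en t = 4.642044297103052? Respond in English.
Using v(t) = -30·t^5 + 25·t^4 + 8·t^3 - 12·t^2 - 10·t + 4 and substituting t = 4.642044297103052, we find v = -52556.9984683743.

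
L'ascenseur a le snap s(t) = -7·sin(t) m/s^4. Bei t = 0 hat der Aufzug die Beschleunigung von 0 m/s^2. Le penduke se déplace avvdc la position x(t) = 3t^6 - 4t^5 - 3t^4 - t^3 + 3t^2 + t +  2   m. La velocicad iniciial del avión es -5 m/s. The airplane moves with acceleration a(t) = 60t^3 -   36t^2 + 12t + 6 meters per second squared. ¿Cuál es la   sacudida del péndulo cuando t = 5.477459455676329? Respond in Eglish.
We must differentiate our position equation x(t) = 3·t^6 - 4·t^5 - 3·t^4 - t^3 + 3·t^2 + t + 2 3 times. Taking d/dt of x(t), we find v(t) = 18·t^5 - 20·t^4 - 12·t^3 - 3·t^2 + 6·t + 1. Differentiating velocity, we get acceleration: a(t) = 90·t^4 - 80·t^3 - 36·t^2 - 6·t + 6. Taking d/dt of a(t), we find j(t) = 360·t^3 - 240·t^2 - 72·t - 6. Using j(t) = 360·t^3 - 240·t^2 - 72·t - 6 and substituting t = 5.477459455676329, we find j = 51560.6222843078.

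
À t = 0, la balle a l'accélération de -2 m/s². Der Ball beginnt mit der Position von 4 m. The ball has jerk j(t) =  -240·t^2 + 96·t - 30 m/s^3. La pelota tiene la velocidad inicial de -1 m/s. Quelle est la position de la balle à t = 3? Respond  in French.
Nous devons intégrer notre équation du jerk j(t) = -240·t^2 + 96·t - 30 3 fois. La primitive du jerk est l'accélération. En utilisant a(0) = -2, nous obtenons a(t) = -80·t^3 + 48·t^2 - 30·t - 2. La primitive de l'accélération, avec v(0) = -1, donne la vitesse: v(t) = -20·t^4 + 16·t^3 - 15·t^2 - 2·t - 1. En prenant ∫v(t)dt et en appliquant x(0) = 4, nous trouvons x(t) = -4·t^5 + 4·t^4 - 5·t^3 - t^2 - t + 4. En utilisant x(t) = -4·t^5 + 4·t^4 - 5·t^3 - t^2 - t + 4 et en substituant t = 3, nous trouvons x = -791.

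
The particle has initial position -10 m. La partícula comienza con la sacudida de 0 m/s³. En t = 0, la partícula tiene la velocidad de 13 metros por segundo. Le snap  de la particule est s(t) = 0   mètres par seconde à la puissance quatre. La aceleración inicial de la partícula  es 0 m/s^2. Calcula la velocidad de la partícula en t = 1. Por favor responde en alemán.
Wir müssen unsere Gleichung für den Snap s(t) = 0 3-mal integrieren. Mit ∫s(t)dt und Anwendung von j(0) = 0, finden wir j(t) = 0. Die Stammfunktion von dem Ruck ist die Beschleunigung. Mit a(0) = 0 erhalten wir a(t) = 0. Durch Integration von der Beschleunigung und Verwendung der Anfangsbedingung v(0) = 13, erhalten wir v(t) = 13. Wir haben die Geschwindigkeit v(t) = 13. Durch Einsetzen von t = 1: v(1) = 13.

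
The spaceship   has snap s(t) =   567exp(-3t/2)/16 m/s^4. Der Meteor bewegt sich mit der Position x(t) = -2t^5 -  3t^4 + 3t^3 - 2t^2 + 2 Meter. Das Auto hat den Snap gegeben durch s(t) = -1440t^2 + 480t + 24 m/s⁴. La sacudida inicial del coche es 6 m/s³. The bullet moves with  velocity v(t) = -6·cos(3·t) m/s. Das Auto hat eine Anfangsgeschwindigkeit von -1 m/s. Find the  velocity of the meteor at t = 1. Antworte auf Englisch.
We must differentiate our position equation x(t) = -2·t^5 - 3·t^4 + 3·t^3 - 2·t^2 + 2 1 time. Differentiating position, we get velocity: v(t) = -10·t^4 - 12·t^3 + 9·t^2 - 4·t. From the given velocity equation v(t) = -10·t^4 - 12·t^3 + 9·t^2 - 4·t, we substitute t = 1 to get v = -17.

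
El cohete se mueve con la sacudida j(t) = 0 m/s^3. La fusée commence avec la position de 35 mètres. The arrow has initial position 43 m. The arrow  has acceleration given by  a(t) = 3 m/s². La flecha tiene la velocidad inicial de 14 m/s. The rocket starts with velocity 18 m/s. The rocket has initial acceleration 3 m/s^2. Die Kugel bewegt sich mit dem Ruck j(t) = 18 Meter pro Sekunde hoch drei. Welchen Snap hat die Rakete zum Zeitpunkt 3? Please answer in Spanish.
Partiendo de la sacudida j(t) = 0, tomamos 1 derivada. Tomando d/dt de j(t), encontramos s(t) = 0. Tenemos el snap s(t) = 0. Sustituyendo t = 3: s(3) = 0.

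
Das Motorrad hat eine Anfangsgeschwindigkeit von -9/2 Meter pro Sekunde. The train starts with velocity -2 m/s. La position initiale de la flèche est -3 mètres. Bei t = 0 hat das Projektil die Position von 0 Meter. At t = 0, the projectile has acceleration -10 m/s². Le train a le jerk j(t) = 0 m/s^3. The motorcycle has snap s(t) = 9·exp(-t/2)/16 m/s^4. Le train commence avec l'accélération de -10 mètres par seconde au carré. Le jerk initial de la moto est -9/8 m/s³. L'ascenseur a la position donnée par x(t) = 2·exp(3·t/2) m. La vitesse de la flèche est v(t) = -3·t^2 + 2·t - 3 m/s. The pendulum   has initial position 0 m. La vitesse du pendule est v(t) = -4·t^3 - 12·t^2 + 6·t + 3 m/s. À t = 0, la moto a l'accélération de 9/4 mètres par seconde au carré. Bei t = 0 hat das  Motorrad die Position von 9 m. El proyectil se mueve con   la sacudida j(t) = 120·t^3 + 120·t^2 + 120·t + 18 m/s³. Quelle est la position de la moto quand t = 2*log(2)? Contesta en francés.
En partant du snap s(t) = 9·exp(-t/2)/16, nous prenons 4 primitives. La primitive du snap est le jerk. En utilisant j(0) = -9/8, nous obtenons j(t) = -9·exp(-t/2)/8. L'intégrale du jerk, avec a(0) = 9/4, donne l'accélération: a(t) = 9·exp(-t/2)/4. L'intégrale de l'accélération, avec v(0) = -9/2, donne la vitesse: v(t) = -9·exp(-t/2)/2. La primitive de la vitesse est la position. En utilisant x(0) = 9, nous obtenons x(t) = 9·exp(-t/2). Nous avons la position x(t) = 9·exp(-t/2). En substituant t = 2*log(2): x(2*log(2)) = 9/2.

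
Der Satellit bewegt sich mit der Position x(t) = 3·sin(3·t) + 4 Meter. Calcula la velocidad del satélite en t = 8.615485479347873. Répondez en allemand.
Wir müssen unsere Gleichung für die Position x(t) = 3·sin(3·t) + 4 1-mal ableiten. Durch Ableiten von der Position erhalten wir die Geschwindigkeit: v(t) = 9·cos(3·t). Aus der Gleichung für die Geschwindigkeit v(t) = 9·cos(3·t), setzen wir t = 8.615485479347873 ein und erhalten v = 6.80341454020562.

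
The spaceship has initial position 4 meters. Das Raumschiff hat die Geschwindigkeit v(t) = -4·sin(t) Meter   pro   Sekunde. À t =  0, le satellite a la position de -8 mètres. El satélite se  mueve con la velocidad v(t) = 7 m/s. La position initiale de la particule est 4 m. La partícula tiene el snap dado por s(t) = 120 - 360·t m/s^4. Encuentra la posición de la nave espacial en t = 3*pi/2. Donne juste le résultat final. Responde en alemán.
Bei t = 3*pi/2, x = 0.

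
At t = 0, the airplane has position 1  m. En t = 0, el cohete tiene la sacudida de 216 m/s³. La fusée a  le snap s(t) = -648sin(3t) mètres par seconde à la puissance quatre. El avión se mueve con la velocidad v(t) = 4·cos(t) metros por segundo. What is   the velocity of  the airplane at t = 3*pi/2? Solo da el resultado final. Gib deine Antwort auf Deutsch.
Die Geschwindigkeit bei t = 3*pi/2 ist v = 0.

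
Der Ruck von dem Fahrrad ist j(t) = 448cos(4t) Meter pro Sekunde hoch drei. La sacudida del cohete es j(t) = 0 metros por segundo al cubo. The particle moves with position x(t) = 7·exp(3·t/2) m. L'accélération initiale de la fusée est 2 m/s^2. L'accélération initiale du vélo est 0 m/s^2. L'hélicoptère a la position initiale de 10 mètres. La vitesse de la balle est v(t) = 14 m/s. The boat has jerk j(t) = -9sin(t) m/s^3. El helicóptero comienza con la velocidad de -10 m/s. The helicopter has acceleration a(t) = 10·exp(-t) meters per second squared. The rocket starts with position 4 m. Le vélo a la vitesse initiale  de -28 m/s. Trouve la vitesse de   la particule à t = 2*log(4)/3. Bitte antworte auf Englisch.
To solve this, we need to take 1 derivative of our position equation x(t) = 7·exp(3·t/2). The derivative of position gives velocity: v(t) = 21·exp(3·t/2)/2. Using v(t) = 21·exp(3·t/2)/2 and substituting t = 2*log(4)/3, we find v = 42.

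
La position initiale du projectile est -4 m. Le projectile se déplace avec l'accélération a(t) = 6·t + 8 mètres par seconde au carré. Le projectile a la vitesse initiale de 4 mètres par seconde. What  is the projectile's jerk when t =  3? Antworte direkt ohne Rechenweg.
At t = 3, j = 6.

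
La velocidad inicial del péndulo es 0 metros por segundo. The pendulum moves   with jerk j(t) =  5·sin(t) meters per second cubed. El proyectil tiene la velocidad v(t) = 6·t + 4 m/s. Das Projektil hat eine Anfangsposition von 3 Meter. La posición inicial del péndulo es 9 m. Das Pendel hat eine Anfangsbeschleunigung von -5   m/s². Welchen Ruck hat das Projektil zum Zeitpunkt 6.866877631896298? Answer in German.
Wir müssen unsere Gleichung für die Geschwindigkeit v(t) = 6·t + 4 2-mal ableiten. Durch Ableiten von der Geschwindigkeit erhalten wir die Beschleunigung: a(t) = 6. Durch Ableiten von der Beschleunigung erhalten wir den Ruck: j(t) = 0. Mit j(t) = 0 und Einsetzen von t = 6.866877631896298, finden wir j = 0.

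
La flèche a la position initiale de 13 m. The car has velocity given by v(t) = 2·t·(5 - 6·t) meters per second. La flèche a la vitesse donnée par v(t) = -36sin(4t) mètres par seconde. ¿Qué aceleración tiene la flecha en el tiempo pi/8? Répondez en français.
Nous devons dériver notre équation de la vitesse v(t) = -36·sin(4·t) 1 fois. En dérivant la vitesse, nous obtenons l'accélération: a(t) = -144·cos(4·t). Nous avons l'accélération a(t) = -144·cos(4·t). En substituant t = pi/8: a(pi/8) = 0.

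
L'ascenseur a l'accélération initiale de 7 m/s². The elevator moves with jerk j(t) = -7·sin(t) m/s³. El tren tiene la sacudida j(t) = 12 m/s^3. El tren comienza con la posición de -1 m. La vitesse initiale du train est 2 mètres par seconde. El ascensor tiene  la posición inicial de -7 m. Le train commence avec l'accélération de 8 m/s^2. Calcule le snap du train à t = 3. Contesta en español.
Partiendo de la sacudida j(t) = 12, tomamos 1 derivada. Derivando la sacudida, obtenemos el snap: s(t) = 0. Usando s(t) = 0 y sustituyendo t = 3, encontramos s = 0.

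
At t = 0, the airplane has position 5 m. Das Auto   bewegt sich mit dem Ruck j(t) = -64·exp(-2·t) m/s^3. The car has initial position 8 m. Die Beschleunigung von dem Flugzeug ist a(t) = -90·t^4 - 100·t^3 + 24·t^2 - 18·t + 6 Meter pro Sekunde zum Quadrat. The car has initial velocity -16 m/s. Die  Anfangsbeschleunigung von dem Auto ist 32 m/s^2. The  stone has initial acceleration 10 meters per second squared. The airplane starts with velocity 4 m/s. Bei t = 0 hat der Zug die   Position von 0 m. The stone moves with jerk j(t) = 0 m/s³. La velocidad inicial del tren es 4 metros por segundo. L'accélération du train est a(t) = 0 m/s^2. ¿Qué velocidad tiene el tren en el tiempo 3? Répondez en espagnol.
Debemos encontrar la antiderivada de nuestra ecuación de la aceleración a(t) = 0 1 vez. La antiderivada de la aceleración, con v(0) = 4, da la velocidad: v(t) = 4. Usando v(t) = 4 y sustituyendo t = 3, encontramos v = 4.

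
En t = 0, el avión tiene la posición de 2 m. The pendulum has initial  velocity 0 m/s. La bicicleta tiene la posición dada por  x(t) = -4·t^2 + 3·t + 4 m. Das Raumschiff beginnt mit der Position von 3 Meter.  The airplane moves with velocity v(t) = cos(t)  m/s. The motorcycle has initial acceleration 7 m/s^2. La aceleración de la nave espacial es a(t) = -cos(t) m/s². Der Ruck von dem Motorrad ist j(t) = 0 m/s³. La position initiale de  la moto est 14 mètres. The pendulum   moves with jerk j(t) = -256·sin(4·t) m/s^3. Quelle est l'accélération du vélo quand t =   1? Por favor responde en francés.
En partant de la position x(t) = -4·t^2 + 3·t + 4, nous prenons 2 dérivées. En prenant d/dt de x(t), nous trouvons v(t) = 3 - 8·t. En prenant d/dt de v(t), nous trouvons a(t) = -8. Nous avons l'accélération a(t) = -8. En substituant t = 1: a(1) = -8.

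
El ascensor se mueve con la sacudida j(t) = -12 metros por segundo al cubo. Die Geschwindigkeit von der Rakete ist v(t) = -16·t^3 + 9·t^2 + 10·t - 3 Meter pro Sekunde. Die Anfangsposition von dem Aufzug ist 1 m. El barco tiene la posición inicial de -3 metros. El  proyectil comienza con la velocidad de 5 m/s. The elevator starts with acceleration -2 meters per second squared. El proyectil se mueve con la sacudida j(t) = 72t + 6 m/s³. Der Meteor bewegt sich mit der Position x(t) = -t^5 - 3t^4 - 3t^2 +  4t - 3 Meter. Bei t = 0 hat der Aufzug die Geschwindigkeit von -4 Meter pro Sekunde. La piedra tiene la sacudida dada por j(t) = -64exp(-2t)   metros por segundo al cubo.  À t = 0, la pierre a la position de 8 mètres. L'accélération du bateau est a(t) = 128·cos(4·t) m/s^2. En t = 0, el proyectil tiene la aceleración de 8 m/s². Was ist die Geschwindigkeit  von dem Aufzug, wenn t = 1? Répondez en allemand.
Wir müssen unsere Gleichung für den Ruck j(t) = -12 2-mal integrieren. Durch Integration von dem Ruck und Verwendung der Anfangsbedingung a(0) = -2, erhalten wir a(t) = -12·t - 2. Durch Integration von der Beschleunigung und Verwendung der Anfangsbedingung v(0) = -4, erhalten wir v(t) = -6·t^2 - 2·t - 4. Wir haben die Geschwindigkeit v(t) = -6·t^2 - 2·t - 4. Durch Einsetzen von t = 1: v(1) = -12.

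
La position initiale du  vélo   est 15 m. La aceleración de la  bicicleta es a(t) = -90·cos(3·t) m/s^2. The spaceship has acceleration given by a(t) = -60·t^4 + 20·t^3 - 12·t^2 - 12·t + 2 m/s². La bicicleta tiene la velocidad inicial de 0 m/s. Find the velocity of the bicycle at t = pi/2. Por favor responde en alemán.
Wir müssen unsere Gleichung für die Beschleunigung a(t) = -90·cos(3·t) 1-mal integrieren. Durch Integration von der Beschleunigung und Verwendung der Anfangsbedingung v(0) = 0, erhalten wir v(t) = -30·sin(3·t). Wir haben die Geschwindigkeit v(t) = -30·sin(3·t). Durch Einsetzen von t = pi/2: v(pi/2) = 30.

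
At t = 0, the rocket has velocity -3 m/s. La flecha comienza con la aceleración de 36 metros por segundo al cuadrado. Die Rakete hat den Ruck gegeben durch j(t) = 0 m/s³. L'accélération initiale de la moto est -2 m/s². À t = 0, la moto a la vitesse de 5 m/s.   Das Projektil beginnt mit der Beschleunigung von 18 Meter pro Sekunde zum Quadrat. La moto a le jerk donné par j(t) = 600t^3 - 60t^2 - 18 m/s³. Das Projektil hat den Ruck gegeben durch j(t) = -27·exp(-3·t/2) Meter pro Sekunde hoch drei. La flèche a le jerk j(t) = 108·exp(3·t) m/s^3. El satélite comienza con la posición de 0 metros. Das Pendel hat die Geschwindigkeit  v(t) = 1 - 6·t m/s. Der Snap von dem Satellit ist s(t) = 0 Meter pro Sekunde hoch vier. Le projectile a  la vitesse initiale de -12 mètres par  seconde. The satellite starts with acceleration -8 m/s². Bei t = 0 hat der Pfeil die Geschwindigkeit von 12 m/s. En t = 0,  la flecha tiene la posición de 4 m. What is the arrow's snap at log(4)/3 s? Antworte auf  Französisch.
Pour résoudre ceci, nous devons prendre 1 dérivée de notre équation du jerk j(t) = 108·exp(3·t). En prenant d/dt de j(t), nous trouvons s(t) = 324·exp(3·t). De l'équation du snap s(t) = 324·exp(3·t), nous substituons t = log(4)/3 pour obtenir s = 1296.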